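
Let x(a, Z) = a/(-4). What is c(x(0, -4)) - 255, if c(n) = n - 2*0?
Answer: -255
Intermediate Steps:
x(a, Z) = -a/4 (x(a, Z) = a*(-¼) = -a/4)
c(n) = n (c(n) = n + 0 = n)
c(x(0, -4)) - 255 = -¼*0 - 255 = 0 - 255 = -255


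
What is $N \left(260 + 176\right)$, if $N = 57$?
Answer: $24852$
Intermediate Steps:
$N \left(260 + 176\right) = 57 \left(260 + 176\right) = 57 \cdot 436 = 24852$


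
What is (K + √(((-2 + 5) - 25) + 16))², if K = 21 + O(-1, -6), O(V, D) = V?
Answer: (20 + I*√6)² ≈ 394.0 + 97.98*I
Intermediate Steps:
K = 20 (K = 21 - 1 = 20)
(K + √(((-2 + 5) - 25) + 16))² = (20 + √(((-2 + 5) - 25) + 16))² = (20 + √((3 - 25) + 16))² = (20 + √(-22 + 16))² = (20 + √(-6))² = (20 + I*√6)²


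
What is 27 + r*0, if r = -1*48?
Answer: 27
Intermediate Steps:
r = -48
27 + r*0 = 27 - 48*0 = 27 + 0 = 27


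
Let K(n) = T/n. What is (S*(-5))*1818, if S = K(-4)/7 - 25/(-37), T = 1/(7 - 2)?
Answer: -3147867/518 ≈ -6077.0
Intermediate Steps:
T = ⅕ (T = 1/5 = ⅕ ≈ 0.20000)
K(n) = 1/(5*n)
S = 3463/5180 (S = ((⅕)/(-4))/7 - 25/(-37) = ((⅕)*(-¼))*(⅐) - 25*(-1/37) = -1/20*⅐ + 25/37 = -1/140 + 25/37 = 3463/5180 ≈ 0.66853)
(S*(-5))*1818 = ((3463/5180)*(-5))*1818 = -3463/1036*1818 = -3147867/518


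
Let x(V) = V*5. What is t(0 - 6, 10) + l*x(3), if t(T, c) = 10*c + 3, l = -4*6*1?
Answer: -257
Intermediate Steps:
x(V) = 5*V
l = -24 (l = -24*1 = -24)
t(T, c) = 3 + 10*c
t(0 - 6, 10) + l*x(3) = (3 + 10*10) - 120*3 = (3 + 100) - 24*15 = 103 - 360 = -257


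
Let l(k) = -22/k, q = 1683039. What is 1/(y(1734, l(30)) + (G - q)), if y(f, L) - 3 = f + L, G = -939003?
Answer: -15/39304586 ≈ -3.8163e-7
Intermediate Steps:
y(f, L) = 3 + L + f (y(f, L) = 3 + (f + L) = 3 + (L + f) = 3 + L + f)
1/(y(1734, l(30)) + (G - q)) = 1/((3 - 22/30 + 1734) + (-939003 - 1*1683039)) = 1/((3 - 22*1/30 + 1734) + (-939003 - 1683039)) = 1/((3 - 11/15 + 1734) - 2622042) = 1/(26044/15 - 2622042) = 1/(-39304586/15) = -15/39304586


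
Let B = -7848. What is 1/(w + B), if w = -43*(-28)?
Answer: -1/6644 ≈ -0.00015051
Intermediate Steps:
w = 1204
1/(w + B) = 1/(1204 - 7848) = 1/(-6644) = -1/6644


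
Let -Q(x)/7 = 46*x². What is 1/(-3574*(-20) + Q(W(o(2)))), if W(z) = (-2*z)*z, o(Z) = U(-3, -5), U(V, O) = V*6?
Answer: -1/135137608 ≈ -7.3999e-9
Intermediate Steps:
U(V, O) = 6*V
o(Z) = -18 (o(Z) = 6*(-3) = -18)
W(z) = -2*z²
Q(x) = -322*x²
1/(-3574*(-20) + Q(W(o(2)))) = 1/(-3574*(-20) - 322*(-2*(-18)²)²) = 1/(71480 - 322*(-2*324)²) = 1/(71480 - 322*(-648)²) = 1/(71480 - 322*419904) = 1/(71480 - 135209088) = 1/(-135137608) = -1/135137608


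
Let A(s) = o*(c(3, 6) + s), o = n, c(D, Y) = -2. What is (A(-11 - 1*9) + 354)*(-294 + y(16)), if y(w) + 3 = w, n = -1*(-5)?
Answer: -68564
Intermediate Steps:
n = 5
o = 5
y(w) = -3 + w
A(s) = -10 + 5*s (A(s) = 5*(-2 + s) = -10 + 5*s)
(A(-11 - 1*9) + 354)*(-294 + y(16)) = ((-10 + 5*(-11 - 1*9)) + 354)*(-294 + (-3 + 16)) = ((-10 + 5*(-11 - 9)) + 354)*(-294 + 13) = ((-10 + 5*(-20)) + 354)*(-281) = ((-10 - 100) + 354)*(-281) = (-110 + 354)*(-281) = 244*(-281) = -68564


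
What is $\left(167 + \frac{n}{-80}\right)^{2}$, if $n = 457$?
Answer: $\frac{166487409}{6400} \approx 26014.0$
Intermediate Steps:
$\left(167 + \frac{n}{-80}\right)^{2} = \left(167 + \frac{457}{-80}\right)^{2} = \left(167 + 457 \left(- \frac{1}{80}\right)\right)^{2} = \left(167 - \frac{457}{80}\right)^{2} = \left(\frac{12903}{80}\right)^{2} = \frac{166487409}{6400}$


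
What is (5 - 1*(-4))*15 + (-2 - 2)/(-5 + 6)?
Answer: 131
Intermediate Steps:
(5 - 1*(-4))*15 + (-2 - 2)/(-5 + 6) = (5 + 4)*15 - 4/1 = 9*15 - 4*1 = 135 - 4 = 131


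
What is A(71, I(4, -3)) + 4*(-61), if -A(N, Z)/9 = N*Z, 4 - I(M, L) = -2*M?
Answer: -7912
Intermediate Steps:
I(M, L) = 4 + 2*M (I(M, L) = 4 - (-2)*M = 4 + 2*M)
A(N, Z) = -9*N*Z
A(71, I(4, -3)) + 4*(-61) = -9*71*(4 + 2*4) + 4*(-61) = -9*71*(4 + 8) - 244 = -9*71*12 - 244 = -7668 - 244 = -7912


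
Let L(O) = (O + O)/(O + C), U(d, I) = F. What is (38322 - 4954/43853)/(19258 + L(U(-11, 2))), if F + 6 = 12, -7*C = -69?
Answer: 31089799672/15624253811 ≈ 1.9898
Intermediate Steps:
C = 69/7 (C = -1/7*(-69) = 69/7 ≈ 9.8571)
F = 6 (F = -6 + 12 = 6)
U(d, I) = 6
L(O) = 2*O/(69/7 + O) (L(O) = (O + O)/(O + 69/7) = (2*O)/(69/7 + O) = 2*O/(69/7 + O))
(38322 - 4954/43853)/(19258 + L(U(-11, 2))) = (38322 - 4954/43853)/(19258 + 14*6/(69 + 7*6)) = (38322 - 4954*1/43853)/(19258 + 14*6/(69 + 42)) = (38322 - 4954/43853)/(19258 + 14*6/111) = 1680529712/(43853*(19258 + 14*6*(1/111))) = 1680529712/(43853*(19258 + 28/37)) = 1680529712/(43853*(712574/37)) = (1680529712/43853)*(37/712574) = 31089799672/15624253811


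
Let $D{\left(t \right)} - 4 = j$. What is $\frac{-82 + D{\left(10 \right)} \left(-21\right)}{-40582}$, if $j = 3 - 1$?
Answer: $\frac{104}{20291} \approx 0.0051254$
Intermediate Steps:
$j = 2$ ($j = 3 - 1 = 2$)
$D{\left(t \right)} = 6$ ($D{\left(t \right)} = 4 + 2 = 6$)
$\frac{-82 + D{\left(10 \right)} \left(-21\right)}{-40582} = \frac{-82 + 6 \left(-21\right)}{-40582} = \left(-82 - 126\right) \left(- \frac{1}{40582}\right) = \left(-208\right) \left(- \frac{1}{40582}\right) = \frac{104}{20291}$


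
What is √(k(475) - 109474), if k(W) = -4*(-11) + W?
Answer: I*√108955 ≈ 330.08*I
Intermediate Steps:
k(W) = 44 + W
√(k(475) - 109474) = √((44 + 475) - 109474) = √(519 - 109474) = √(-108955) = I*√108955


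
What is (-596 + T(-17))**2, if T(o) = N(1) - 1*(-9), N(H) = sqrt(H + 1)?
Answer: (587 - sqrt(2))**2 ≈ 3.4291e+5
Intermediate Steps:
N(H) = sqrt(1 + H)
T(o) = 9 + sqrt(2) (T(o) = sqrt(1 + 1) - 1*(-9) = sqrt(2) + 9 = 9 + sqrt(2))
(-596 + T(-17))**2 = (-596 + (9 + sqrt(2)))**2 = (-587 + sqrt(2))**2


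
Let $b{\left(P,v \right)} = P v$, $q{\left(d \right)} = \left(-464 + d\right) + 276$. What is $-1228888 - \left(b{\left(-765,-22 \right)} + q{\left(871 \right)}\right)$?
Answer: $-1246401$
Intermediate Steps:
$q{\left(d \right)} = -188 + d$
$-1228888 - \left(b{\left(-765,-22 \right)} + q{\left(871 \right)}\right) = -1228888 - \left(\left(-765\right) \left(-22\right) + \left(-188 + 871\right)\right) = -1228888 - \left(16830 + 683\right) = -1228888 - 17513 = -1246401$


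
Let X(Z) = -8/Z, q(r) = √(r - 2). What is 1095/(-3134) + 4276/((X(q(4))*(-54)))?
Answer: -1095/3134 + 1069*√2/108 ≈ 13.649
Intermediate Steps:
q(r) = √(-2 + r)
1095/(-3134) + 4276/((X(q(4))*(-54))) = 1095/(-3134) + 4276/((-8/√(-2 + 4)*(-54))) = 1095*(-1/3134) + 4276/((-8*√2/2*(-54))) = -1095/3134 + 4276/((-4*√2*(-54))) = -1095/3134 + 4276/((216*√2)) = -1095/3134 + 4276*(√2/432) = -1095/3134 + 1069*√2/108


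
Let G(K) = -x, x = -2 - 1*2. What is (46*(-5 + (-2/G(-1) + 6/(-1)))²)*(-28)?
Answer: -170338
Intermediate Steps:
x = -4 (x = -2 - 2 = -4)
G(K) = 4 (G(K) = -1*(-4) = 4)
(46*(-5 + (-2/G(-1) + 6/(-1)))²)*(-28) = (46*(-5 + (-2/4 + 6/(-1)))²)*(-28) = (46*(-5 + (-2*¼ + 6*(-1)))²)*(-28) = (46*(-5 + (-½ - 6))²)*(-28) = (46*(-5 - 13/2)²)*(-28) = (46*(-23/2)²)*(-28) = (46*(529/4))*(-28) = (12167/2)*(-28) = -170338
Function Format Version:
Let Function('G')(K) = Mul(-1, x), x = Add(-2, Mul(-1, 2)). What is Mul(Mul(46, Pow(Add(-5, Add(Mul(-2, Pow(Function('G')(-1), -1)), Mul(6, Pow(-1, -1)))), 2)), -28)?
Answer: -170338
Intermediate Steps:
x = -4 (x = Add(-2, -2) = -4)
Function('G')(K) = 4 (Function('G')(K) = Mul(-1, -4) = 4)
Mul(Mul(46, Pow(Add(-5, Add(Mul(-2, Pow(Function('G')(-1), -1)), Mul(6, Pow(-1, -1)))), 2)), -28) = Mul(Mul(46, Pow(Add(-5, Add(Mul(-2, Pow(4, -1)), Mul(6, Pow(-1, -1)))), 2)), -28) = Mul(Mul(46, Pow(Add(-5, Add(Mul(-2, Rational(1, 4)), Mul(6, -1))), 2)), -28) = Mul(Mul(46, Pow(Add(-5, Add(Rational(-1, 2), -6)), 2)), -28) = Mul(Mul(46, Pow(Add(-5, Rational(-13, 2)), 2)), -28) = Mul(Mul(46, Pow(Rational(-23, 2), 2)), -28) = Mul(Mul(46, Rational(529, 4)), -28) = Mul(Rational(12167, 2), -28) = -170338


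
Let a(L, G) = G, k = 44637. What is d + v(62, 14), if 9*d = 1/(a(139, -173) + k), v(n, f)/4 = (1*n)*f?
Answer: 1389411073/400176 ≈ 3472.0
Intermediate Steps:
v(n, f) = 4*f*n (v(n, f) = 4*((1*n)*f) = 4*(n*f) = 4*(f*n) = 4*f*n)
d = 1/400176 (d = 1/(9*(-173 + 44637)) = (⅑)/44464 = (⅑)*(1/44464) = 1/400176 ≈ 2.4989e-6)
d + v(62, 14) = 1/400176 + 4*14*62 = 1/400176 + 3472 = 1389411073/400176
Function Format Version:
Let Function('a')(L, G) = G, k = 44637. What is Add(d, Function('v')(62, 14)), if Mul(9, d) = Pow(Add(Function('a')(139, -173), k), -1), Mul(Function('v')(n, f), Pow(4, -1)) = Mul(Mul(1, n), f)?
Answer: Rational(1389411073, 400176) ≈ 3472.0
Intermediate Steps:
Function('v')(n, f) = Mul(4, f, n) (Function('v')(n, f) = Mul(4, Mul(Mul(1, n), f)) = Mul(4, Mul(n, f)) = Mul(4, Mul(f, n)) = Mul(4, f, n))
d = Rational(1, 400176) (d = Mul(Rational(1, 9), Pow(Add(-173, 44637), -1)) = Mul(Rational(1, 9), Pow(44464, -1)) = Mul(Rational(1, 9), Rational(1, 44464)) = Rational(1, 400176) ≈ 2.4989e-6)
Add(d, Function('v')(62, 14)) = Add(Rational(1, 400176), Mul(4, 14, 62)) = Add(Rational(1, 400176), 3472) = Rational(1389411073, 400176)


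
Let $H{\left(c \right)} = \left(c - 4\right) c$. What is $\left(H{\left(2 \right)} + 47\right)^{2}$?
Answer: $1849$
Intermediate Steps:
$H{\left(c \right)} = c \left(-4 + c\right)$ ($H{\left(c \right)} = \left(-4 + c\right) c = c \left(-4 + c\right)$)
$\left(H{\left(2 \right)} + 47\right)^{2} = \left(2 \left(-4 + 2\right) + 47\right)^{2} = \left(2 \left(-2\right) + 47\right)^{2} = \left(-4 + 47\right)^{2} = 43^{2} = 1849$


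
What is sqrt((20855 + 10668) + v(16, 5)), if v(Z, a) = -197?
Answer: sqrt(31326) ≈ 176.99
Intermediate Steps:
sqrt((20855 + 10668) + v(16, 5)) = sqrt((20855 + 10668) - 197) = sqrt(31523 - 197) = sqrt(31326)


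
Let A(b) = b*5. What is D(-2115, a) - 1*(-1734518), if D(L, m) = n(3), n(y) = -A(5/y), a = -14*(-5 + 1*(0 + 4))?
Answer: 5203529/3 ≈ 1.7345e+6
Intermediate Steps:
A(b) = 5*b
a = 14 (a = -14*(-5 + 1*4) = -14*(-5 + 4) = -14*(-1) = 14)
n(y) = -25/y (n(y) = -5*5/y = -25/y)
D(L, m) = -25/3
D(-2115, a) - 1*(-1734518) = -25/3 - 1*(-1734518) = -25/3 + 1734518 = 5203529/3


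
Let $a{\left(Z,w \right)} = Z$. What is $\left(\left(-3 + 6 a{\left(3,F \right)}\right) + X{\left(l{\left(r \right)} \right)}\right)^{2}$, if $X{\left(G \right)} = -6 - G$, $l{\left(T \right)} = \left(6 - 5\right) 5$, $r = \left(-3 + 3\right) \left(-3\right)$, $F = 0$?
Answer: $16$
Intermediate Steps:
$r = 0$ ($r = 0 \left(-3\right) = 0$)
$l{\left(T \right)} = 5$ ($l{\left(T \right)} = 1 \cdot 5 = 5$)
$\left(\left(-3 + 6 a{\left(3,F \right)}\right) + X{\left(l{\left(r \right)} \right)}\right)^{2} = \left(\left(-3 + 6 \cdot 3\right) - 11\right)^{2} = \left(\left(-3 + 18\right) - 11\right)^{2} = \left(15 - 11\right)^{2} = 4^{2} = 16$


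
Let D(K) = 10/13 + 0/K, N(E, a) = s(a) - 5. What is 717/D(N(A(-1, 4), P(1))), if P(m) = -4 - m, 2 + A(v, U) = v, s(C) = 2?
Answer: 9321/10 ≈ 932.10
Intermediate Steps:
A(v, U) = -2 + v
N(E, a) = -3 (N(E, a) = 2 - 5 = -3)
D(K) = 10/13 (D(K) = 10*(1/13) + 0 = 10/13 + 0 = 10/13)
717/D(N(A(-1, 4), P(1))) = 717/(10/13) = 717*(13/10) = 9321/10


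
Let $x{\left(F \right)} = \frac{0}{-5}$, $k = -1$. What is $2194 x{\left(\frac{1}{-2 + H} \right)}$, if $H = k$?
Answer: $0$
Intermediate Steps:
$H = -1$
$x{\left(F \right)} = 0$ ($x{\left(F \right)} = 0 \left(- \frac{1}{5}\right) = 0$)
$2194 x{\left(\frac{1}{-2 + H} \right)} = 2194 \cdot 0 = 0$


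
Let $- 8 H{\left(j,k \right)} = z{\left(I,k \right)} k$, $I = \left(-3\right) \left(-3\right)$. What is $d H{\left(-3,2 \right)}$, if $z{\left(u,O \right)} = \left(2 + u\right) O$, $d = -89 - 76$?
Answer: $\frac{1815}{2} \approx 907.5$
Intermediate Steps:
$I = 9$
$d = -165$ ($d = -89 - 76 = -165$)
$z{\left(u,O \right)} = O \left(2 + u\right)$
$H{\left(j,k \right)} = - \frac{11 k^{2}}{8}$ ($H{\left(j,k \right)} = - \frac{k \left(2 + 9\right) k}{8} = - \frac{k 11 k}{8} = - \frac{11 k k}{8} = - \frac{11 k^{2}}{8}$)
$d H{\left(-3,2 \right)} = - 165 \left(- \frac{11 \cdot 2^{2}}{8}\right) = - 165 \left(\left(- \frac{11}{8}\right) 4\right) = \left(-165\right) \left(- \frac{11}{2}\right) = \frac{1815}{2}$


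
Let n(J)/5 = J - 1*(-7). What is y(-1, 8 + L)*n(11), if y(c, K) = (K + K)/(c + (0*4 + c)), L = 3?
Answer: -990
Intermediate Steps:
n(J) = 35 + 5*J (n(J) = 5*(J - 1*(-7)) = 5*(J + 7) = 5*(7 + J) = 35 + 5*J)
y(c, K) = K/c (y(c, K) = (2*K)/(c + (0 + c)) = (2*K)/(c + c) = (2*K)/((2*c)) = (2*K)*(1/(2*c)) = K/c)
y(-1, 8 + L)*n(11) = ((8 + 3)/(-1))*(35 + 5*11) = (11*(-1))*(35 + 55) = -11*90 = -990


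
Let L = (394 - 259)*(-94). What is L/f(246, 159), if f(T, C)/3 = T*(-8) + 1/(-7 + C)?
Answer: 128592/59827 ≈ 2.1494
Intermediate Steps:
f(T, C) = -24*T + 3/(-7 + C) (f(T, C) = 3*(T*(-8) + 1/(-7 + C)) = 3*(-8*T + 1/(-7 + C)) = 3*(1/(-7 + C) - 8*T) = -24*T + 3/(-7 + C))
L = -12690 (L = 135*(-94) = -12690)
L/f(246, 159) = -12690*(-7 + 159)/(3*(1 + 56*246 - 8*159*246)) = -12690*152/(3*(1 + 13776 - 312912)) = -12690/(3*(1/152)*(-299135)) = -12690/(-897405/152) = -12690*(-152/897405) = 128592/59827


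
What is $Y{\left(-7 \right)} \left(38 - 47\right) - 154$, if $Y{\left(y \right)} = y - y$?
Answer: $-154$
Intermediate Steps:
$Y{\left(y \right)} = 0$
$Y{\left(-7 \right)} \left(38 - 47\right) - 154 = 0 \left(38 - 47\right) - 154 = 0 \left(-9\right) - 154 = 0 - 154 = -154$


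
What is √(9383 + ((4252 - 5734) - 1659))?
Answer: √6242 ≈ 79.006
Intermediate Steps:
√(9383 + ((4252 - 5734) - 1659)) = √(9383 + (-1482 - 1659)) = √(9383 - 3141) = √6242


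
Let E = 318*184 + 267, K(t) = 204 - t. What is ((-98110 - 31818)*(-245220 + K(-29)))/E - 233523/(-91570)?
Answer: 2914748263857937/5382393030 ≈ 5.4153e+5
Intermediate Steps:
E = 58779 (E = 58512 + 267 = 58779)
((-98110 - 31818)*(-245220 + K(-29)))/E - 233523/(-91570) = ((-98110 - 31818)*(-245220 + (204 - 1*(-29))))/58779 - 233523/(-91570) = -129928*(-245220 + (204 + 29))*(1/58779) - 233523*(-1/91570) = -129928*(-245220 + 233)*(1/58779) + 233523/91570 = -129928*(-244987)*(1/58779) + 233523/91570 = 31830670936*(1/58779) + 233523/91570 = 31830670936/58779 + 233523/91570 = 2914748263857937/5382393030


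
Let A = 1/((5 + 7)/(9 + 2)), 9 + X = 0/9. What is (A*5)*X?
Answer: -165/4 ≈ -41.250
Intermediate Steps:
X = -9 (X = -9 + 0/9 = -9 + 0*(⅑) = -9 + 0 = -9)
A = 11/12 (A = 1/(12/11) = 11/12 ≈ 0.91667)
(A*5)*X = ((11/12)*5)*(-9) = (55/12)*(-9) = -165/4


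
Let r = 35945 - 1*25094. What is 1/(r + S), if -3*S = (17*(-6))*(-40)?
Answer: 1/9491 ≈ 0.00010536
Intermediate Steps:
r = 10851 (r = 35945 - 25094 = 10851)
S = -1360 (S = -17*(-6)*(-40)/3 = -(-34)*(-40) = -1/3*4080 = -1360)
1/(r + S) = 1/(10851 - 1360) = 1/9491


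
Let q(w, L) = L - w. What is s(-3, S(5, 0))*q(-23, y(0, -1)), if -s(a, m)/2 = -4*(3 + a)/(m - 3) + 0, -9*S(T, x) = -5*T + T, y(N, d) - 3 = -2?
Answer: 0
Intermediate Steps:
y(N, d) = 1 (y(N, d) = 3 - 2 = 1)
S(T, x) = 4*T/9 (S(T, x) = -(-5*T + T)/9 = -(-4)*T/9 = 4*T/9)
s(a, m) = 8*(3 + a)/(-3 + m) (s(a, m) = -2*(-4*(3 + a)/(m - 3) + 0) = -2*(-4*(3 + a)/(-3 + m) + 0) = -(-8)*(3 + a)/(-3 + m) = 8*(3 + a)/(-3 + m))
s(-3, S(5, 0))*q(-23, y(0, -1)) = (8*(3 - 3)/(-3 + (4/9)*5))*(1 - 1*(-23)) = (8*0/(-3 + 20/9))*(1 + 23) = (8*0/(-7/9))*24 = (8*(-9/7)*0)*24 = 0*24 = 0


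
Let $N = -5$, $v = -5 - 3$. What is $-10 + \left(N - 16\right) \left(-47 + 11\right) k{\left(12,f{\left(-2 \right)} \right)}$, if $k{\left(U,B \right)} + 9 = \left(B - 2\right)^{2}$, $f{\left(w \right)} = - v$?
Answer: $20402$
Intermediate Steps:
$v = -8$
$f{\left(w \right)} = 8$ ($f{\left(w \right)} = \left(-1\right) \left(-8\right) = 8$)
$k{\left(U,B \right)} = -9 + \left(-2 + B\right)^{2}$ ($k{\left(U,B \right)} = -9 + \left(B - 2\right)^{2} = -9 + \left(-2 + B\right)^{2}$)
$-10 + \left(N - 16\right) \left(-47 + 11\right) k{\left(12,f{\left(-2 \right)} \right)} = -10 + \left(-5 - 16\right) \left(-47 + 11\right) \left(-9 + \left(-2 + 8\right)^{2}\right) = -10 + \left(-21\right) \left(-36\right) \left(-9 + 6^{2}\right) = -10 + 756 \left(-9 + 36\right) = -10 + 756 \cdot 27 = -10 + 20412 = 20402$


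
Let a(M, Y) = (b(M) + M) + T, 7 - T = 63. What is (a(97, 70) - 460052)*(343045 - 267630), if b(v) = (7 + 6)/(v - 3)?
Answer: -3261021598715/94 ≈ -3.4692e+10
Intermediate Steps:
T = -56 (T = 7 - 1*63 = 7 - 63 = -56)
b(v) = 13/(-3 + v)
a(M, Y) = -56 + M + 13/(-3 + M) (a(M, Y) = (13/(-3 + M) + M) - 56 = (M + 13/(-3 + M)) - 56 = -56 + M + 13/(-3 + M))
(a(97, 70) - 460052)*(343045 - 267630) = ((13 + (-56 + 97)*(-3 + 97))/(-3 + 97) - 460052)*(343045 - 267630) = ((13 + 41*94)/94 - 460052)*75415 = ((13 + 3854)/94 - 460052)*75415 = ((1/94)*3867 - 460052)*75415 = (3867/94 - 460052)*75415 = -43241021/94*75415 = -3261021598715/94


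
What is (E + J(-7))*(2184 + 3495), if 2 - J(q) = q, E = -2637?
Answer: -14924412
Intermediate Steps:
J(q) = 2 - q
(E + J(-7))*(2184 + 3495) = (-2637 + (2 - 1*(-7)))*(2184 + 3495) = (-2637 + (2 + 7))*5679 = (-2637 + 9)*5679 = -2628*5679 = -14924412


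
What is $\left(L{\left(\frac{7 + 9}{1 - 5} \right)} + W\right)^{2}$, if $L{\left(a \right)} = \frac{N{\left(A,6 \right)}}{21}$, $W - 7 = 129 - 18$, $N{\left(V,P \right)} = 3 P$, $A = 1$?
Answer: $\frac{692224}{49} \approx 14127.0$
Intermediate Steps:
$W = 118$ ($W = 7 + \left(129 - 18\right) = 7 + 111 = 118$)
$L{\left(a \right)} = \frac{6}{7}$ ($L{\left(a \right)} = \frac{3 \cdot 6}{21} = 18 \cdot \frac{1}{21} = \frac{6}{7}$)
$\left(L{\left(\frac{7 + 9}{1 - 5} \right)} + W\right)^{2} = \left(\frac{6}{7} + 118\right)^{2} = \left(\frac{832}{7}\right)^{2} = \frac{692224}{49}$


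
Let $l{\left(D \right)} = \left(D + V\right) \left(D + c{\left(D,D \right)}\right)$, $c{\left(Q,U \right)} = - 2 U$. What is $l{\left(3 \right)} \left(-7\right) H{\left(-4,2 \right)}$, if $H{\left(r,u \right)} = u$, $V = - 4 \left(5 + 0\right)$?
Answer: $-714$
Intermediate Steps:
$V = -20$ ($V = \left(-4\right) 5 = -20$)
$l{\left(D \right)} = - D \left(-20 + D\right)$ ($l{\left(D \right)} = \left(D - 20\right) \left(D - 2 D\right) = \left(-20 + D\right) \left(- D\right) = - D \left(-20 + D\right)$)
$l{\left(3 \right)} \left(-7\right) H{\left(-4,2 \right)} = 3 \left(20 - 3\right) \left(-7\right) 2 = 3 \cdot 17 \left(-7\right) 2 = 51 \left(-7\right) 2 = \left(-357\right) 2 = -714$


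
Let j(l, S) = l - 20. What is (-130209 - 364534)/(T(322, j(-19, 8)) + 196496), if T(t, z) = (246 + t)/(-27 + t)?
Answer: -145949185/57966888 ≈ -2.5178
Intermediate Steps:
j(l, S) = -20 + l
T(t, z) = (246 + t)/(-27 + t)
(-130209 - 364534)/(T(322, j(-19, 8)) + 196496) = (-130209 - 364534)/((246 + 322)/(-27 + 322) + 196496) = -494743/(568/295 + 196496) = -494743/57966888/295 = -494743*295/57966888 = -145949185/57966888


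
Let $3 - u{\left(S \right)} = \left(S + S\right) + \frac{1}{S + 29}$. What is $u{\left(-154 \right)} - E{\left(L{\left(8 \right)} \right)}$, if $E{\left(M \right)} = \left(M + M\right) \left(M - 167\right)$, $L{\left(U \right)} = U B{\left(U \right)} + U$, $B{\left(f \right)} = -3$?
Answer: $- \frac{693124}{125} \approx -5545.0$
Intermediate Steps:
$L{\left(U \right)} = - 2 U$ ($L{\left(U \right)} = U \left(-3\right) + U = - 3 U + U = - 2 U$)
$u{\left(S \right)} = 3 - \frac{1}{29 + S} - 2 S$ ($u{\left(S \right)} = 3 - \left(\left(S + S\right) + \frac{1}{S + 29}\right) = 3 - \left(2 S + \frac{1}{29 + S}\right) = 3 - \left(\frac{1}{29 + S} + 2 S\right) = 3 - \frac{1}{29 + S} - 2 S$)
$E{\left(M \right)} = 2 M \left(-167 + M\right)$
$u{\left(-154 \right)} - E{\left(L{\left(8 \right)} \right)} = \frac{86 - -8470 - 2 \left(-154\right)^{2}}{29 - 154} - 2 \left(\left(-2\right) 8\right) \left(-167 - 16\right) = \frac{86 + 8470 - 47432}{-125} - 2 \left(-16\right) \left(-167 - 16\right) = - \frac{86 + 8470 - 47432}{125} - 2 \left(-16\right) \left(-183\right) = \left(- \frac{1}{125}\right) \left(-38876\right) - 5856 = \frac{38876}{125} - 5856 = - \frac{693124}{125}$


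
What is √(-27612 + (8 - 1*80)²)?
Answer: 6*I*√623 ≈ 149.76*I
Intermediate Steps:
√(-27612 + (8 - 1*80)²) = √(-27612 + (8 - 80)²) = √(-27612 + (-72)²) = √(-27612 + 5184) = √(-22428) = 6*I*√623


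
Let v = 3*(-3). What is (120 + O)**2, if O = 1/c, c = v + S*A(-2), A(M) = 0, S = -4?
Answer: 1164241/81 ≈ 14373.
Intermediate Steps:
v = -9
c = -9 (c = -9 - 4*0 = -9 + 0 = -9)
O = -1/9 (O = 1/(-9) = -1/9 ≈ -0.11111)
(120 + O)**2 = (120 - 1/9)**2 = (1079/9)**2 = 1164241/81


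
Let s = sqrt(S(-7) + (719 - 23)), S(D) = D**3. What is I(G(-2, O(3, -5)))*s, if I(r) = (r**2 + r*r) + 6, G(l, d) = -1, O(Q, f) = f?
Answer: 8*sqrt(353) ≈ 150.31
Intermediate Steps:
I(r) = 6 + 2*r**2 (I(r) = (r**2 + r**2) + 6 = 2*r**2 + 6 = 6 + 2*r**2)
s = sqrt(353) (s = sqrt((-7)**3 + (719 - 23)) = sqrt(-343 + 696) = sqrt(353) ≈ 18.788)
I(G(-2, O(3, -5)))*s = (6 + 2*(-1)**2)*sqrt(353) = (6 + 2*1)*sqrt(353) = (6 + 2)*sqrt(353) = 8*sqrt(353)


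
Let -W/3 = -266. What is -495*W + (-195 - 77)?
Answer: -395282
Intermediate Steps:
W = 798 (W = -3*(-266) = 798)
-495*W + (-195 - 77) = -495*798 + (-195 - 77) = -395010 - 272 = -395282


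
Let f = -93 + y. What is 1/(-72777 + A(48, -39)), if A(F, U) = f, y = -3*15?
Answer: -1/72915 ≈ -1.3715e-5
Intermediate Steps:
y = -45
f = -138 (f = -93 - 45 = -138)
A(F, U) = -138
1/(-72777 + A(48, -39)) = 1/(-72777 - 138) = 1/(-72915) = -1/72915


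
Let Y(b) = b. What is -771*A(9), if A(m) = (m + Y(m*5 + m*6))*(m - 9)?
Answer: 0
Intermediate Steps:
A(m) = 12*m*(-9 + m) (A(m) = (m + (m*5 + m*6))*(m - 9) = (m + (5*m + 6*m))*(-9 + m) = (m + 11*m)*(-9 + m) = (12*m)*(-9 + m) = 12*m*(-9 + m))
-771*A(9) = -9252*9*(-9 + 9) = -9252*9*0 = -771*0 = 0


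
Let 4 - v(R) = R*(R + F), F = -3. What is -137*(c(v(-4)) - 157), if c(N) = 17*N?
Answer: 77405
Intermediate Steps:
v(R) = 4 - R*(-3 + R) (v(R) = 4 - R*(R - 3) = 4 - R*(-3 + R))
-137*(c(v(-4)) - 157) = -137*(17*(4 - 1*(-4)² + 3*(-4)) - 157) = -137*(17*(4 - 1*16 - 12) - 157) = -137*(17*(4 - 16 - 12) - 157) = -137*(17*(-24) - 157) = -137*(-408 - 157) = -137*(-565) = 77405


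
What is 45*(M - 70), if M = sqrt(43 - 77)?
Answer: -3150 + 45*I*sqrt(34) ≈ -3150.0 + 262.39*I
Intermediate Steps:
M = I*sqrt(34) (M = sqrt(-34) = I*sqrt(34) ≈ 5.8309*I)
45*(M - 70) = 45*(I*sqrt(34) - 70) = 45*(-70 + I*sqrt(34)) = -3150 + 45*I*sqrt(34)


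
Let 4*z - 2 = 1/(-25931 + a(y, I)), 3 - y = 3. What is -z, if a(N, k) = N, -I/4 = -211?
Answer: -51861/103724 ≈ -0.49999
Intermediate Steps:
I = 844 (I = -4*(-211) = 844)
y = 0 (y = 3 - 1*3 = 3 - 3 = 0)
z = 51861/103724 (z = 1/2 + 1/(4*(-25931 + 0)) = 1/2 + (1/4)/(-25931) = 1/2 + (1/4)*(-1/25931) = 1/2 - 1/103724 = 51861/103724 ≈ 0.49999)
-z = -1*51861/103724 = -51861/103724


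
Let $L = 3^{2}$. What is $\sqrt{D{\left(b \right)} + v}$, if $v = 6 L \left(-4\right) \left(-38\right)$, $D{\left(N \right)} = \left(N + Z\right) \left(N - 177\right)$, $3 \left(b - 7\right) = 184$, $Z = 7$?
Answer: $\frac{14}{3} \approx 4.6667$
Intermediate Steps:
$L = 9$
$b = \frac{205}{3}$ ($b = 7 + \frac{1}{3} \cdot 184 = 7 + \frac{184}{3} = \frac{205}{3} \approx 68.333$)
$D{\left(N \right)} = \left(-177 + N\right) \left(7 + N\right)$ ($D{\left(N \right)} = \left(N + 7\right) \left(N - 177\right) = \left(7 + N\right) \left(-177 + N\right) = \left(-177 + N\right) \left(7 + N\right)$)
$v = 8208$ ($v = 6 \cdot 9 \left(-4\right) \left(-38\right) = 54 \left(-4\right) \left(-38\right) = \left(-216\right) \left(-38\right) = 8208$)
$\sqrt{D{\left(b \right)} + v} = \sqrt{\left(-1239 + \left(\frac{205}{3}\right)^{2} - \frac{34850}{3}\right) + 8208} = \sqrt{\left(-1239 + \frac{42025}{9} - \frac{34850}{3}\right) + 8208} = \sqrt{- \frac{73676}{9} + 8208} = \sqrt{\frac{196}{9}} = \frac{14}{3}$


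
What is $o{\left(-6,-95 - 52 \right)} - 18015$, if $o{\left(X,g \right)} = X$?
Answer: $-18021$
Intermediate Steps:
$o{\left(-6,-95 - 52 \right)} - 18015 = -6 - 18015 = -18021$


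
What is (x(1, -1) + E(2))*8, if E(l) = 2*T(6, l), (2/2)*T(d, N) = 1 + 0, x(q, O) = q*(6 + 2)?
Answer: 80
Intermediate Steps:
x(q, O) = 8*q (x(q, O) = q*8 = 8*q)
T(d, N) = 1 (T(d, N) = 1 + 0 = 1)
E(l) = 2 (E(l) = 2*1 = 2)
(x(1, -1) + E(2))*8 = (8*1 + 2)*8 = (8 + 2)*8 = 10*8 = 80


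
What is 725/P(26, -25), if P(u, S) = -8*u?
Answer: -725/208 ≈ -3.4856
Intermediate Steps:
725/P(26, -25) = 725/((-8*26)) = 725/(-208) = 725*(-1/208) = -725/208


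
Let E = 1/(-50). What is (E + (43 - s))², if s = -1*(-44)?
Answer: 2601/2500 ≈ 1.0404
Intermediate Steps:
s = 44
E = -1/50 ≈ -0.020000
(E + (43 - s))² = (-1/50 + (43 - 1*44))² = (-1/50 + (43 - 44))² = (-1/50 - 1)² = (-51/50)² = 2601/2500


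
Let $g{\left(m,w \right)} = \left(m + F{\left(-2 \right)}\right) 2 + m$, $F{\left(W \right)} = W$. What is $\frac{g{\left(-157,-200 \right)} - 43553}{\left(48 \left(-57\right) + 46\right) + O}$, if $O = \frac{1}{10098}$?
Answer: $\frac{444594744}{27163619} \approx 16.367$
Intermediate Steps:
$O = \frac{1}{10098} \approx 9.903 \cdot 10^{-5}$
$g{\left(m,w \right)} = -4 + 3 m$ ($g{\left(m,w \right)} = \left(m - 2\right) 2 + m = \left(-2 + m\right) 2 + m = \left(-4 + 2 m\right) + m = -4 + 3 m$)
$\frac{g{\left(-157,-200 \right)} - 43553}{\left(48 \left(-57\right) + 46\right) + O} = \frac{\left(-4 + 3 \left(-157\right)\right) - 43553}{\left(48 \left(-57\right) + 46\right) + \frac{1}{10098}} = \frac{\left(-4 - 471\right) - 43553}{\left(-2736 + 46\right) + \frac{1}{10098}} = \frac{-475 - 43553}{-2690 + \frac{1}{10098}} = - \frac{44028}{- \frac{27163619}{10098}} = \left(-44028\right) \left(- \frac{10098}{27163619}\right) = \frac{444594744}{27163619}$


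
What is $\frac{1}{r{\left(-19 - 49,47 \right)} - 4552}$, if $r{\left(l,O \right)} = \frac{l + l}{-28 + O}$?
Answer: $- \frac{19}{86624} \approx -0.00021934$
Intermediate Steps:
$r{\left(l,O \right)} = \frac{2 l}{-28 + O}$
$\frac{1}{r{\left(-19 - 49,47 \right)} - 4552} = \frac{1}{\frac{2 \left(-19 - 49\right)}{-28 + 47} - 4552} = \frac{1}{2 \left(-68\right) \frac{1}{19} - 4552} = \frac{1}{- \frac{136}{19} - 4552} = \frac{1}{- \frac{86624}{19}} = - \frac{19}{86624}$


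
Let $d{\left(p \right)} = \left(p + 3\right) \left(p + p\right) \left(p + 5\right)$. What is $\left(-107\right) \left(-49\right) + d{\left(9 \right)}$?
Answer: $8267$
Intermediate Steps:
$d{\left(p \right)} = 2 p \left(3 + p\right) \left(5 + p\right)$ ($d{\left(p \right)} = \left(3 + p\right) 2 p \left(5 + p\right) = 2 p \left(3 + p\right) \left(5 + p\right)$)
$\left(-107\right) \left(-49\right) + d{\left(9 \right)} = \left(-107\right) \left(-49\right) + 2 \cdot 9 \left(15 + 9^{2} + 8 \cdot 9\right) = 5243 + 2 \cdot 9 \left(15 + 81 + 72\right) = 5243 + 2 \cdot 9 \cdot 168 = 5243 + 3024 = 8267$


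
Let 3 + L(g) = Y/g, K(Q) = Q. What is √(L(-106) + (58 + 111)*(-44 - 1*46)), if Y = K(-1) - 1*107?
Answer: I*√42730455/53 ≈ 123.34*I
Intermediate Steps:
Y = -108 (Y = -1 - 1*107 = -1 - 107 = -108)
L(g) = -3 - 108/g
√(L(-106) + (58 + 111)*(-44 - 1*46)) = √((-3 - 108/(-106)) + (58 + 111)*(-44 - 1*46)) = √((-3 - 108*(-1/106)) + 169*(-44 - 46)) = √((-3 + 54/53) + 169*(-90)) = √(-105/53 - 15210) = √(-806235/53) = I*√42730455/53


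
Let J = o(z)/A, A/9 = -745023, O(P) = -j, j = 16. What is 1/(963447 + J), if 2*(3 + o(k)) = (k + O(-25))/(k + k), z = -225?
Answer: 6034686300/5814100411678559 ≈ 1.0379e-6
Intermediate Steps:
O(P) = -16 (O(P) = -1*16 = -16)
o(k) = -3 + (-16 + k)/(4*k) (o(k) = -3 + ((k - 16)/(k + k))/2 = -3 + ((-16 + k)/((2*k)))/2 = -3 + ((-16 + k)*(1/(2*k)))/2 = -3 + ((-16 + k)/(2*k))/2 = -3 + (-16 + k)/(4*k))
A = -6705207 (A = 9*(-745023) = -6705207)
J = 2459/6034686300 (J = (-11/4 - 4/(-225))/(-6705207) = (-11/4 - 4*(-1/225))*(-1/6705207) = (-11/4 + 4/225)*(-1/6705207) = -2459/900*(-1/6705207) = 2459/6034686300 ≈ 4.0748e-7)
1/(963447 + J) = 1/(963447 + 2459/6034686300) = 1/(5814100411678559/6034686300) = 6034686300/5814100411678559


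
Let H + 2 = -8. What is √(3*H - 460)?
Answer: 7*I*√10 ≈ 22.136*I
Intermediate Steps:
H = -10 (H = -2 - 8 = -10)
√(3*H - 460) = √(3*(-10) - 460) = √(-30 - 460) = √(-490) = 7*I*√10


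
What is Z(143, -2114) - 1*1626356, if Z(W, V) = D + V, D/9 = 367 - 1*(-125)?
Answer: -1624042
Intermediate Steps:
D = 4428 (D = 9*(367 - 1*(-125)) = 9*(367 + 125) = 9*492 = 4428)
Z(W, V) = 4428 + V
Z(143, -2114) - 1*1626356 = (4428 - 2114) - 1*1626356 = 2314 - 1626356 = -1624042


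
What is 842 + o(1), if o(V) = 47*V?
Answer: 889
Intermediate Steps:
842 + o(1) = 842 + 47*1 = 842 + 47 = 889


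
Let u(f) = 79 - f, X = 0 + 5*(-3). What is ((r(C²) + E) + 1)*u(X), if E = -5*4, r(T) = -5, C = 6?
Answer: -2256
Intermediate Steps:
E = -20
X = -15 (X = 0 - 15 = -15)
((r(C²) + E) + 1)*u(X) = ((-5 - 20) + 1)*(79 - 1*(-15)) = (-25 + 1)*(79 + 15) = -24*94 = -2256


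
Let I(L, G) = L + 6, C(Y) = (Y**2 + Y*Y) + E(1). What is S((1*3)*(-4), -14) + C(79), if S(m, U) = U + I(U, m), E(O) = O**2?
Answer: 12461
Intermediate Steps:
C(Y) = 1 + 2*Y**2 (C(Y) = (Y**2 + Y*Y) + 1**2 = (Y**2 + Y**2) + 1 = 2*Y**2 + 1 = 1 + 2*Y**2)
I(L, G) = 6 + L
S(m, U) = 6 + 2*U (S(m, U) = U + (6 + U) = 6 + 2*U)
S((1*3)*(-4), -14) + C(79) = (6 + 2*(-14)) + (1 + 2*79**2) = (6 - 28) + (1 + 2*6241) = -22 + (1 + 12482) = -22 + 12483 = 12461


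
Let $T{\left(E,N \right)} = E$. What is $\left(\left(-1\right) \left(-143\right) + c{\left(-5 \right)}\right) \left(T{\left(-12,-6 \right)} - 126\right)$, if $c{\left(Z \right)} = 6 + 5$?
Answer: $-21252$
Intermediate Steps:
$c{\left(Z \right)} = 11$
$\left(\left(-1\right) \left(-143\right) + c{\left(-5 \right)}\right) \left(T{\left(-12,-6 \right)} - 126\right) = \left(\left(-1\right) \left(-143\right) + 11\right) \left(-12 - 126\right) = \left(143 + 11\right) \left(-138\right) = 154 \left(-138\right) = -21252$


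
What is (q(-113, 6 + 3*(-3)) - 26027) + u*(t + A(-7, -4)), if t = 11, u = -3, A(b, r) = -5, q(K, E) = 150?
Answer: -25895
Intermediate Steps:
(q(-113, 6 + 3*(-3)) - 26027) + u*(t + A(-7, -4)) = (150 - 26027) - 3*(11 - 5) = -25877 - 3*6 = -25877 - 18 = -25895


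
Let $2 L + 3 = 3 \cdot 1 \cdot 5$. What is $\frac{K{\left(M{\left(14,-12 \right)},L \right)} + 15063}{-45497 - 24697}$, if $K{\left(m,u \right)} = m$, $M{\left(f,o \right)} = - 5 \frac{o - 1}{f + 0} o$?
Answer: $- \frac{35017}{163786} \approx -0.2138$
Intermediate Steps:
$L = 6$ ($L = - \frac{3}{2} + \frac{3 \cdot 1 \cdot 5}{2} = - \frac{3}{2} + \frac{3 \cdot 5}{2} = - \frac{3}{2} + \frac{1}{2} \cdot 15 = - \frac{3}{2} + \frac{15}{2} = 6$)
$M{\left(f,o \right)} = - \frac{5 o \left(-1 + o\right)}{f}$ ($M{\left(f,o \right)} = - 5 \frac{-1 + o}{f} o = - \frac{5 \left(-1 + o\right)}{f} o = - \frac{5 o \left(-1 + o\right)}{f}$)
$\frac{K{\left(M{\left(14,-12 \right)},L \right)} + 15063}{-45497 - 24697} = \frac{5 \left(-12\right) \frac{1}{14} \left(1 - -12\right) + 15063}{-45497 - 24697} = \frac{5 \left(-12\right) \frac{1}{14} \left(1 + 12\right) + 15063}{-70194} = \left(5 \left(-12\right) \frac{1}{14} \cdot 13 + 15063\right) \left(- \frac{1}{70194}\right) = \left(- \frac{390}{7} + 15063\right) \left(- \frac{1}{70194}\right) = \frac{105051}{7} \left(- \frac{1}{70194}\right) = - \frac{35017}{163786}$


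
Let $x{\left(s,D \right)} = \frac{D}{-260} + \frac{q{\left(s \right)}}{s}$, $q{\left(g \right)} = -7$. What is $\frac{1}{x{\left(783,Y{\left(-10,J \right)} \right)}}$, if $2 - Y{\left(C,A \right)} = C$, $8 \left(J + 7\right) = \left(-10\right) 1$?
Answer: $- \frac{50895}{2804} \approx -18.151$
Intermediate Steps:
$J = - \frac{33}{4}$ ($J = -7 + \frac{\left(-10\right) 1}{8} = -7 + \frac{1}{8} \left(-10\right) = -7 - \frac{5}{4} = - \frac{33}{4} \approx -8.25$)
$Y{\left(C,A \right)} = 2 - C$
$x{\left(s,D \right)} = - \frac{7}{s} - \frac{D}{260}$ ($x{\left(s,D \right)} = \frac{D}{-260} - \frac{7}{s} = D \left(- \frac{1}{260}\right) - \frac{7}{s} = - \frac{D}{260} - \frac{7}{s} = - \frac{7}{s} - \frac{D}{260}$)
$\frac{1}{x{\left(783,Y{\left(-10,J \right)} \right)}} = \frac{1}{- \frac{7}{783} - \frac{2 - -10}{260}} = \frac{1}{\left(-7\right) \frac{1}{783} - \frac{2 + 10}{260}} = \frac{1}{- \frac{7}{783} - \frac{3}{65}} = \frac{1}{- \frac{2804}{50895}} = - \frac{50895}{2804}$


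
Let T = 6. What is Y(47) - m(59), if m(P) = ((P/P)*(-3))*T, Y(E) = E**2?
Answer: 2227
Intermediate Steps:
m(P) = -18 (m(P) = ((P/P)*(-3))*6 = (1*(-3))*6 = -3*6 = -18)
Y(47) - m(59) = 47**2 - 1*(-18) = 2209 + 18 = 2227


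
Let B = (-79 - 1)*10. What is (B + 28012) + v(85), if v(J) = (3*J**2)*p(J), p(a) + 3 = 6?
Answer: 92237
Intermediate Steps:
p(a) = 3 (p(a) = -3 + 6 = 3)
v(J) = 9*J**2 (v(J) = (3*J**2)*3 = 9*J**2)
B = -800 (B = -80*10 = -800)
(B + 28012) + v(85) = (-800 + 28012) + 9*85**2 = 27212 + 9*7225 = 27212 + 65025 = 92237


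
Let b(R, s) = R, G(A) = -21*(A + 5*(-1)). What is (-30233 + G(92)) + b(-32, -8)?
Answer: -32092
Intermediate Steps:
G(A) = 105 - 21*A (G(A) = -21*(A - 5) = -21*(-5 + A) = 105 - 21*A)
(-30233 + G(92)) + b(-32, -8) = (-30233 + (105 - 21*92)) - 32 = (-30233 + (105 - 1932)) - 32 = (-30233 - 1827) - 32 = -32060 - 32 = -32092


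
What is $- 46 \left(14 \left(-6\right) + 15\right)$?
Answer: $3174$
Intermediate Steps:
$- 46 \left(14 \left(-6\right) + 15\right) = - 46 \left(-84 + 15\right) = \left(-46\right) \left(-69\right) = 3174$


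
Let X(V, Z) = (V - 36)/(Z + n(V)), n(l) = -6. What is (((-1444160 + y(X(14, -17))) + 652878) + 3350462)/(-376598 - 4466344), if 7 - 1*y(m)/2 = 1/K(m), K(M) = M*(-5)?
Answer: -10827361/20489370 ≈ -0.52844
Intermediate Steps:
X(V, Z) = (-36 + V)/(-6 + Z) (X(V, Z) = (V - 36)/(Z - 6) = (-36 + V)/(-6 + Z))
K(M) = -5*M
y(m) = 14 + 2/(5*m) (y(m) = 14 - 2*(-1/(5*m)) = 14 - (-2)/(5*m) = 14 + 2/(5*m))
(((-1444160 + y(X(14, -17))) + 652878) + 3350462)/(-376598 - 4466344) = (((-1444160 + (14 + 2/(5*(((-36 + 14)/(-6 - 17)))))) + 652878) + 3350462)/(-376598 - 4466344) = (((-1444160 + (14 + 2/(5*((-22/(-23)))))) + 652878) + 3350462)/(-4842942) = (((-1444160 + (14 + 2/(5*((-1/23*(-22)))))) + 652878) + 3350462)*(-1/4842942) = (((-1444160 + (14 + 2/(5*(22/23)))) + 652878) + 3350462)*(-1/4842942) = (((-1444160 + (14 + (2/5)*(23/22))) + 652878) + 3350462)*(-1/4842942) = (((-1444160 + (14 + 23/55)) + 652878) + 3350462)*(-1/4842942) = (((-1444160 + 793/55) + 652878) + 3350462)*(-1/4842942) = ((-79428007/55 + 652878) + 3350462)*(-1/4842942) = (-43519717/55 + 3350462)*(-1/4842942) = (140755693/55)*(-1/4842942) = -10827361/20489370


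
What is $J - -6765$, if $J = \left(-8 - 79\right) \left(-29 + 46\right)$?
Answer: $5286$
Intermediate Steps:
$J = -1479$ ($J = \left(-87\right) 17 = -1479$)
$J - -6765 = -1479 - -6765 = -1479 + 6765 = 5286$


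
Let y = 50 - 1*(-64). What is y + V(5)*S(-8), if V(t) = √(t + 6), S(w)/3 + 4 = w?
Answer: 114 - 36*√11 ≈ -5.3985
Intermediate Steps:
S(w) = -12 + 3*w
y = 114 (y = 50 + 64 = 114)
V(t) = √(6 + t)
y + V(5)*S(-8) = 114 + √(6 + 5)*(-12 + 3*(-8)) = 114 + √11*(-12 - 24) = 114 + √11*(-36) = 114 - 36*√11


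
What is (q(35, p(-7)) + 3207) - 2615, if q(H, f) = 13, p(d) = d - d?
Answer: 605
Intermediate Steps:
p(d) = 0
(q(35, p(-7)) + 3207) - 2615 = (13 + 3207) - 2615 = 3220 - 2615 = 605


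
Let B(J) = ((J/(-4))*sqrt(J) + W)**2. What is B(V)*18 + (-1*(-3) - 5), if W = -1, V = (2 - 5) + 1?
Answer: 7 - 18*I*sqrt(2) ≈ 7.0 - 25.456*I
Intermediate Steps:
V = -2 (V = -3 + 1 = -2)
B(J) = (-1 - J**(3/2)/4)**2 (B(J) = ((J/(-4))*sqrt(J) - 1)**2 = ((J*(-1/4))*sqrt(J) - 1)**2 = ((-J/4)*sqrt(J) - 1)**2 = (-J**(3/2)/4 - 1)**2 = (-1 - J**(3/2)/4)**2)
B(V)*18 + (-1*(-3) - 5) = ((4 + (-2)**(3/2))**2/16)*18 + (-1*(-3) - 5) = ((4 - 2*I*sqrt(2))**2/16)*18 + (3 - 5) = 9*(4 - 2*I*sqrt(2))**2/8 - 2 = -2 + 9*(4 - 2*I*sqrt(2))**2/8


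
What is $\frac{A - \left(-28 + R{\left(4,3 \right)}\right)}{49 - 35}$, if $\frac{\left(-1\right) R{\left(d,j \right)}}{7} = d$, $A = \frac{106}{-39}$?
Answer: $\frac{1039}{273} \approx 3.8059$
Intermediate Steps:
$A = - \frac{106}{39}$ ($A = 106 \left(- \frac{1}{39}\right) = - \frac{106}{39} \approx -2.7179$)
$R{\left(d,j \right)} = - 7 d$
$\frac{A - \left(-28 + R{\left(4,3 \right)}\right)}{49 - 35} = \frac{- \frac{106}{39} + \left(28 - \left(-7\right) 4\right)}{49 - 35} = \frac{- \frac{106}{39} + \left(28 - -28\right)}{14} = \left(- \frac{106}{39} + \left(28 + 28\right)\right) \frac{1}{14} = \left(- \frac{106}{39} + 56\right) \frac{1}{14} = \frac{2078}{39} \cdot \frac{1}{14} = \frac{1039}{273}$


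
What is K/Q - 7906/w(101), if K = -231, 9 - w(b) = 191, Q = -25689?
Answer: 33856546/779233 ≈ 43.449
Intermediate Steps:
w(b) = -182 (w(b) = 9 - 1*191 = 9 - 191 = -182)
K/Q - 7906/w(101) = -231/(-25689) - 7906/(-182) = -231*(-1/25689) - 7906*(-1/182) = 77/8563 + 3953/91 = 33856546/779233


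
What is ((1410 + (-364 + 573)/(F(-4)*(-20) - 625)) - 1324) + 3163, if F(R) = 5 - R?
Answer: 2615236/805 ≈ 3248.7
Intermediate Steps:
((1410 + (-364 + 573)/(F(-4)*(-20) - 625)) - 1324) + 3163 = ((1410 + (-364 + 573)/((5 - 1*(-4))*(-20) - 625)) - 1324) + 3163 = ((1410 + 209/((5 + 4)*(-20) - 625)) - 1324) + 3163 = ((1410 + 209/(9*(-20) - 625)) - 1324) + 3163 = ((1410 + 209/(-180 - 625)) - 1324) + 3163 = ((1410 + 209/(-805)) - 1324) + 3163 = ((1410 + 209*(-1/805)) - 1324) + 3163 = ((1410 - 209/805) - 1324) + 3163 = (1134841/805 - 1324) + 3163 = 69021/805 + 3163 = 2615236/805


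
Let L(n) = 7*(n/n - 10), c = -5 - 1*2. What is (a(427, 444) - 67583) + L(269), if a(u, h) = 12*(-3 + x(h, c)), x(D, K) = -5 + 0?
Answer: -67742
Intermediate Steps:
c = -7 (c = -5 - 2 = -7)
x(D, K) = -5
L(n) = -63 (L(n) = 7*(1 - 10) = 7*(-9) = -63)
a(u, h) = -96 (a(u, h) = 12*(-3 - 5) = 12*(-8) = -96)
(a(427, 444) - 67583) + L(269) = (-96 - 67583) - 63 = -67679 - 63 = -67742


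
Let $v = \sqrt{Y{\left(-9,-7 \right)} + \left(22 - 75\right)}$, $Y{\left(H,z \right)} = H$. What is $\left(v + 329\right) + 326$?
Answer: $655 + i \sqrt{62} \approx 655.0 + 7.874 i$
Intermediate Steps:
$v = i \sqrt{62}$ ($v = \sqrt{-9 + \left(22 - 75\right)} = \sqrt{-9 - 53} = \sqrt{-62} = i \sqrt{62} \approx 7.874 i$)
$\left(v + 329\right) + 326 = \left(i \sqrt{62} + 329\right) + 326 = \left(329 + i \sqrt{62}\right) + 326 = 655 + i \sqrt{62}$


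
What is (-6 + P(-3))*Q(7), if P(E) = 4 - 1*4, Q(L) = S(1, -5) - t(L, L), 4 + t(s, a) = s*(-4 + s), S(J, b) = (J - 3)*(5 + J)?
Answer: 174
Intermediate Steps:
S(J, b) = (-3 + J)*(5 + J)
t(s, a) = -4 + s*(-4 + s)
Q(L) = -8 - L² + 4*L (Q(L) = (-15 + 1² + 2*1) - (-4 + L² - 4*L) = (-15 + 1 + 2) + (4 - L² + 4*L) = -12 + (4 - L² + 4*L) = -8 - L² + 4*L)
P(E) = 0 (P(E) = 4 - 4 = 0)
(-6 + P(-3))*Q(7) = (-6 + 0)*(-8 - 1*7² + 4*7) = -6*(-8 - 1*49 + 28) = -6*(-8 - 49 + 28) = -6*(-29) = 174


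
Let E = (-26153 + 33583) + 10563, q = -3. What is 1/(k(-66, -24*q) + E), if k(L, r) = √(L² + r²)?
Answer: 17993/323738509 - 6*√265/323738509 ≈ 5.5277e-5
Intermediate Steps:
E = 17993 (E = 7430 + 10563 = 17993)
1/(k(-66, -24*q) + E) = 1/(√((-66)² + (-24*(-3))²) + 17993) = 1/(√(4356 + 72²) + 17993) = 1/(√(4356 + 5184) + 17993) = 1/(√9540 + 17993) = 1/(6*√265 + 17993) = 1/(17993 + 6*√265)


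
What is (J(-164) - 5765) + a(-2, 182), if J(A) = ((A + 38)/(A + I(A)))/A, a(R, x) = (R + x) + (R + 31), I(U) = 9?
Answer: -70616823/12710 ≈ -5556.0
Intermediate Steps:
a(R, x) = 31 + x + 2*R (a(R, x) = (R + x) + (31 + R) = 31 + x + 2*R)
J(A) = (38 + A)/(A*(9 + A)) (J(A) = ((A + 38)/(A + 9))/A = ((38 + A)/(9 + A))/A = (38 + A)/(A*(9 + A)))
(J(-164) - 5765) + a(-2, 182) = ((38 - 164)/((-164)*(9 - 164)) - 5765) + (31 + 182 + 2*(-2)) = (-1/164*(-126)/(-155) - 5765) + (31 + 182 - 4) = (-1/164*(-1/155)*(-126) - 5765) + 209 = (-63/12710 - 5765) + 209 = -73273213/12710 + 209 = -70616823/12710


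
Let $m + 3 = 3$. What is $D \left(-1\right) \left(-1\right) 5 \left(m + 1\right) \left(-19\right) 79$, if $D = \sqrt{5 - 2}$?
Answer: $- 7505 \sqrt{3} \approx -12999.0$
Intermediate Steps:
$m = 0$ ($m = -3 + 3 = 0$)
$D = \sqrt{3} \approx 1.732$
$D \left(-1\right) \left(-1\right) 5 \left(m + 1\right) \left(-19\right) 79 = \sqrt{3} \left(-1\right) \left(-1\right) 5 \left(0 + 1\right) \left(-19\right) 79 = - \sqrt{3} \left(-1\right) 5 \cdot 1 \left(-19\right) 79 = \sqrt{3} \cdot 5 \cdot 1 \left(-19\right) 79 = 5 \sqrt{3} \cdot 1 \left(-19\right) 79 = 5 \sqrt{3} \left(-19\right) 79 = - 95 \sqrt{3} \cdot 79 = - 7505 \sqrt{3}$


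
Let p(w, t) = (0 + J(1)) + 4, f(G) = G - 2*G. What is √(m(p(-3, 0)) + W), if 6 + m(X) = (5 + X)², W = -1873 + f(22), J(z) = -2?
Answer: 2*I*√463 ≈ 43.035*I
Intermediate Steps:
f(G) = -G
p(w, t) = 2 (p(w, t) = (0 - 2) + 4 = -2 + 4 = 2)
W = -1895 (W = -1873 - 1*22 = -1873 - 22 = -1895)
m(X) = -6 + (5 + X)²
√(m(p(-3, 0)) + W) = √((-6 + (5 + 2)²) - 1895) = √((-6 + 7²) - 1895) = √((-6 + 49) - 1895) = √(43 - 1895) = √(-1852) = 2*I*√463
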